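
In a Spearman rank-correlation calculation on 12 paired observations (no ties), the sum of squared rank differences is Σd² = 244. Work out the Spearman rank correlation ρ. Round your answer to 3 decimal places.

0.147

ρ = 1 − 6Σd² / [n(n²−1)] = 1 − 6×244 / (12×143)
  = 1 − 1464/1716 = 1 − 0.8531 ≈ 0.147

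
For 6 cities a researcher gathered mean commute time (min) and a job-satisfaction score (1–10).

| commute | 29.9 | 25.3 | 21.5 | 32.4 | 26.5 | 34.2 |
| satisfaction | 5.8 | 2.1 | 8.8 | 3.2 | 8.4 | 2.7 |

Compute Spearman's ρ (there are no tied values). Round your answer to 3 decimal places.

Rank commute: 4, 2, 1, 5, 3, 6
Rank satisfaction: 4, 1, 6, 3, 5, 2
d = rank(commute) − rank(satisfaction): 0, 1, -5, 2, -2, 4; Σd² = 50
ρ = 1 − 6Σd² / [n(n²−1)] = 1 − 6×50 / (6×35) = 1 − 300/210 ≈ -0.429

-0.429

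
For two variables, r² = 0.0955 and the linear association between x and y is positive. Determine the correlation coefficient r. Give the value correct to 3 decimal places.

|r| = √0.0955 = 0.309
The association is positive, so r = 0.309.

0.309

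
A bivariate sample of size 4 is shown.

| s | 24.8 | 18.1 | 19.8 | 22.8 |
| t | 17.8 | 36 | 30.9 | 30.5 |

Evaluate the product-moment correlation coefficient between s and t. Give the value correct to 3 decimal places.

-0.892

n = 4, Σs = 85.5, Σt = 115.2, Σs² = 1854.53, Σt² = 3497.9, Σst = 2400.26
nΣst − ΣsΣt = 9601.04 − 9849.6 = -248.56
nΣs² − (Σs)² = 7418.12 − 7310.25 = 107.87; nΣt² − (Σt)² = 13991.6 − 13271.04 = 720.56
r = -248.56 / √(107.87 × 720.56) = -248.56 / 278.7953 ≈ -0.892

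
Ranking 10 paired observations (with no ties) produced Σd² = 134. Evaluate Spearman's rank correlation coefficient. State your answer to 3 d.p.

ρ = 1 − 6Σd² / [n(n²−1)] = 1 − 6×134 / (10×99)
  = 1 − 804/990 = 1 − 0.8121 ≈ 0.188

0.188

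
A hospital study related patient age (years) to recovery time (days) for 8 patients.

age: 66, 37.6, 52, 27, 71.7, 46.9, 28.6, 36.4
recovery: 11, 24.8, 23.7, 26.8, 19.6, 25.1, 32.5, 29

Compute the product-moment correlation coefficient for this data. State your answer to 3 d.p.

n = 8, Σx = 366.2, Σy = 192.5, Σx² = 18686.18, Σy² = 4927.39, Σxy = 8182.09
nΣxy − ΣxΣy = 65456.72 − 70493.5 = -5036.78
nΣx² − (Σx)² = 149489.44 − 134102.44 = 15387; nΣy² − (Σy)² = 39419.12 − 37056.25 = 2362.87
r = -5036.78 / √(15387 × 2362.87) = -5036.78 / 6029.7165 ≈ -0.835

-0.835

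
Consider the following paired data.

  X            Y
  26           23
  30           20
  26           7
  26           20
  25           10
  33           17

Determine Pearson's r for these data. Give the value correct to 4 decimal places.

0.2760

n = 6, ΣX = 166, ΣY = 97, ΣX² = 4642, ΣY² = 1767, ΣXY = 2711
nΣXY − ΣXΣY = 16266 − 16102 = 164
nΣX² − (ΣX)² = 27852 − 27556 = 296; nΣY² − (ΣY)² = 10602 − 9409 = 1193
r = 164 / √(296 × 1193) = 164 / 594.2457 ≈ 0.2760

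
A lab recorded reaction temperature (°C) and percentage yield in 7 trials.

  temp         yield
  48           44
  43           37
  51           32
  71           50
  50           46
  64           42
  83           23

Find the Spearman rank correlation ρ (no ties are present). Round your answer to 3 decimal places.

Rank temp: 2, 1, 4, 6, 3, 5, 7
Rank yield: 5, 3, 2, 7, 6, 4, 1
d = rank(temp) − rank(yield): -3, -2, 2, -1, -3, 1, 6; Σd² = 64
ρ = 1 − 6Σd² / [n(n²−1)] = 1 − 6×64 / (7×48) = 1 − 384/336 ≈ -0.143

-0.143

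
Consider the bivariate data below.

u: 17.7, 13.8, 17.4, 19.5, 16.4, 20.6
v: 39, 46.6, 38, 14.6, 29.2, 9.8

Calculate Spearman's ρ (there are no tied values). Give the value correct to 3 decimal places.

Rank u: 4, 1, 3, 5, 2, 6
Rank v: 5, 6, 4, 2, 3, 1
d = rank(u) − rank(v): -1, -5, -1, 3, -1, 5; Σd² = 62
ρ = 1 − 6Σd² / [n(n²−1)] = 1 − 6×62 / (6×35) = 1 − 372/210 ≈ -0.771

-0.771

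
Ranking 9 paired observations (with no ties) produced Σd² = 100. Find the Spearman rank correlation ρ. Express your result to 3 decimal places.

ρ = 1 − 6Σd² / [n(n²−1)] = 1 − 6×100 / (9×80)
  = 1 − 600/720 = 1 − 0.8333 ≈ 0.167

0.167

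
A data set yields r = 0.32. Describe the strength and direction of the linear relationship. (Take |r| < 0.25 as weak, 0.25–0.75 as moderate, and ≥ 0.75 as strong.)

r = 0.32 > 0 so the relationship is positive.
|r| = 0.32, which falls in the moderate range.

moderate positive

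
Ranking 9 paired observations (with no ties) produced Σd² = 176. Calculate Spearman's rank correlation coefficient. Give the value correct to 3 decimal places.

ρ = 1 − 6Σd² / [n(n²−1)] = 1 − 6×176 / (9×80)
  = 1 − 1056/720 = 1 − 1.4667 ≈ -0.467

-0.467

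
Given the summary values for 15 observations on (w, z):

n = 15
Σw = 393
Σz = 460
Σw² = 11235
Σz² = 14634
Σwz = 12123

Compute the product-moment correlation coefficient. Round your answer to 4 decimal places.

0.1009

r = (nΣwz − ΣwΣz) / √[(nΣw² − (Σw)²)(nΣz² − (Σz)²)]
Numerator: 15×12123 − 393×460 = 1065
Denominator: √[(168525 − 154449)(219510 − 211600)] = √[14076 × 7910] = 10551.8321
r = 1065 / 10551.8321 ≈ 0.1009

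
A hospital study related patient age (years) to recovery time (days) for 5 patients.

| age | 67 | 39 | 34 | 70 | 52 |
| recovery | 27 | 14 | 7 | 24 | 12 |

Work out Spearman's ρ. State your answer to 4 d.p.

Rank age: 4, 2, 1, 5, 3
Rank recovery: 5, 3, 1, 4, 2
d = rank(age) − rank(recovery): -1, -1, 0, 1, 1; Σd² = 4
ρ = 1 − 6Σd² / [n(n²−1)] = 1 − 6×4 / (5×24) = 1 − 24/120 ≈ 0.8000

0.8000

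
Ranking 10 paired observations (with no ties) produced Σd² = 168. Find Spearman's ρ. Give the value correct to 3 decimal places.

-0.018

ρ = 1 − 6Σd² / [n(n²−1)] = 1 − 6×168 / (10×99)
  = 1 − 1008/990 = 1 − 1.0182 ≈ -0.018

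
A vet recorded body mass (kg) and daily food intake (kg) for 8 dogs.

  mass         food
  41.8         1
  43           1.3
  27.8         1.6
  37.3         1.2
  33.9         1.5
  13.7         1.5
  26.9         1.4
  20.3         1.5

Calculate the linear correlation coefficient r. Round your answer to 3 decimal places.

n = 8, Σx = 244.7, Σy = 11, Σx² = 8232.97, Σy² = 15.4, Σxy = 326.45
nΣxy − ΣxΣy = 2611.6 − 2691.7 = -80.1
nΣx² − (Σx)² = 65863.76 − 59878.09 = 5985.67; nΣy² − (Σy)² = 123.2 − 121 = 2.2
r = -80.1 / √(5985.67 × 2.2) = -80.1 / 114.7540 ≈ -0.698

-0.698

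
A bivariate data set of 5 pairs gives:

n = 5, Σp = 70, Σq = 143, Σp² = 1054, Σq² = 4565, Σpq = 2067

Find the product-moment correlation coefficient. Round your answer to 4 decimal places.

r = (nΣpq − ΣpΣq) / √[(nΣp² − (Σp)²)(nΣq² − (Σq)²)]
Numerator: 5×2067 − 70×143 = 325
Denominator: √[(5270 − 4900)(22825 − 20449)] = √[370 × 2376] = 937.6140
r = 325 / 937.6140 ≈ 0.3466

0.3466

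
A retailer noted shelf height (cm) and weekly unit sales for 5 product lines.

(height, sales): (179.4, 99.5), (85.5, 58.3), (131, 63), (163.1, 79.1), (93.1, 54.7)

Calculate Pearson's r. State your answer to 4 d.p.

0.9239

n = 5, Σx = 652.1, Σy = 354.6, Σx² = 91924.83, Σy² = 26517.04, Σxy = 49081.73
nΣxy − ΣxΣy = 245408.65 − 231234.66 = 14173.99
nΣx² − (Σx)² = 459624.15 − 425234.41 = 34389.74; nΣy² − (Σy)² = 132585.2 − 125741.16 = 6844.04
r = 14173.99 / √(34389.74 × 6844.04) = 14173.99 / 15341.6021 ≈ 0.9239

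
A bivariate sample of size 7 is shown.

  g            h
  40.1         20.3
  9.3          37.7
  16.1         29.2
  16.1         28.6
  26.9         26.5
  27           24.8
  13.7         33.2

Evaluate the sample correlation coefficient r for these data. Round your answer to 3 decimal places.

n = 7, Σg = 149.2, Σh = 200.3, Σg² = 3853.22, Σh² = 5923.51, Σgh = 3932.51
nΣgh − ΣgΣh = 27527.57 − 29884.76 = -2357.19
nΣg² − (Σg)² = 26972.54 − 22260.64 = 4711.9; nΣh² − (Σh)² = 41464.57 − 40120.09 = 1344.48
r = -2357.19 / √(4711.9 × 1344.48) = -2357.19 / 2516.9536 ≈ -0.937

-0.937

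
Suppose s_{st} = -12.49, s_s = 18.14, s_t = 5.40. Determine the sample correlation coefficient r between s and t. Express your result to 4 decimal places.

-0.1275

r = Cov(s,t) / (s_s · s_t) = -12.49 / (18.14 × 5.40)
  = -12.49 / 97.9560 ≈ -0.1275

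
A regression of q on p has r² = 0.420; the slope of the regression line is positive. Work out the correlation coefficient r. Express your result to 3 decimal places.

|r| = √0.420 = 0.648
The association is positive, so r = 0.648.

0.648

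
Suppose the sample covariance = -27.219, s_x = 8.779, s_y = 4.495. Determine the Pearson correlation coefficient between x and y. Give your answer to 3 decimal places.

r = Cov(x,y) / (s_x · s_y) = -27.219 / (8.779 × 4.495)
  = -27.219 / 39.4616 ≈ -0.690

-0.690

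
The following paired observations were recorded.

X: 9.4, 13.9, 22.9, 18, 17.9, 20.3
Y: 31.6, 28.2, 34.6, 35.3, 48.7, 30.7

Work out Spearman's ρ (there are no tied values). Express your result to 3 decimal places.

0.200

Rank X: 1, 2, 6, 4, 3, 5
Rank Y: 3, 1, 4, 5, 6, 2
d = rank(X) − rank(Y): -2, 1, 2, -1, -3, 3; Σd² = 28
ρ = 1 − 6Σd² / [n(n²−1)] = 1 − 6×28 / (6×35) = 1 − 168/210 ≈ 0.200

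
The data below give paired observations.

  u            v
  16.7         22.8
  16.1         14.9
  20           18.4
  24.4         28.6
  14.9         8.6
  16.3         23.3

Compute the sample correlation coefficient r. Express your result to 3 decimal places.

n = 6, Σu = 108.4, Σv = 116.6, Σu² = 2021.16, Σv² = 2515.22, Σuv = 2194.42
nΣuv − ΣuΣv = 13166.52 − 12639.44 = 527.08
nΣu² − (Σu)² = 12126.96 − 11750.56 = 376.4; nΣv² − (Σv)² = 15091.32 − 13595.56 = 1495.76
r = 527.08 / √(376.4 × 1495.76) = 527.08 / 750.3360 ≈ 0.702

0.702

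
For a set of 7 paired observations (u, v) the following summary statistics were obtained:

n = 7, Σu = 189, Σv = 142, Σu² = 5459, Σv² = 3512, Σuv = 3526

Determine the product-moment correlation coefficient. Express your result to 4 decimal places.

r = (nΣuv − ΣuΣv) / √[(nΣu² − (Σu)²)(nΣv² − (Σv)²)]
Numerator: 7×3526 − 189×142 = -2156
Denominator: √[(38213 − 35721)(24584 − 20164)] = √[2492 × 4420] = 3318.8311
r = -2156 / 3318.8311 ≈ -0.6496

-0.6496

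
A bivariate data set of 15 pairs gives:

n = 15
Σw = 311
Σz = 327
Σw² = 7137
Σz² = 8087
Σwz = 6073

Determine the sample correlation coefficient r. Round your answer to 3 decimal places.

r = (nΣwz − ΣwΣz) / √[(nΣw² − (Σw)²)(nΣz² − (Σz)²)]
Numerator: 15×6073 − 311×327 = -10602
Denominator: √[(107055 − 96721)(121305 − 106929)] = √[10334 × 14376] = 12188.5842
r = -10602 / 12188.5842 ≈ -0.870

-0.870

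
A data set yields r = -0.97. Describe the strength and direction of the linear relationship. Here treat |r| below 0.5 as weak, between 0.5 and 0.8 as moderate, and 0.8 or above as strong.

strong negative

r = -0.97 < 0 so the relationship is negative.
|r| = 0.97, which falls in the strong range.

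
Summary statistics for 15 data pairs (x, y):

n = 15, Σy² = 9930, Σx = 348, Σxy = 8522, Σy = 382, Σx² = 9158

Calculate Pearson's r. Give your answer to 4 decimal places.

r = (nΣxy − ΣxΣy) / √[(nΣx² − (Σx)²)(nΣy² − (Σy)²)]
Numerator: 15×8522 − 348×382 = -5106
Denominator: √[(137370 − 121104)(148950 − 145924)] = √[16266 × 3026] = 7015.7620
r = -5106 / 7015.7620 ≈ -0.7278

-0.7278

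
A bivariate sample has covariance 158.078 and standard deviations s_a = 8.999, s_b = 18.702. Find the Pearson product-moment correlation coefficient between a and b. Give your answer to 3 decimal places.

r = Cov(a,b) / (s_a · s_b) = 158.078 / (8.999 × 18.702)
  = 158.078 / 168.2993 ≈ 0.939

0.939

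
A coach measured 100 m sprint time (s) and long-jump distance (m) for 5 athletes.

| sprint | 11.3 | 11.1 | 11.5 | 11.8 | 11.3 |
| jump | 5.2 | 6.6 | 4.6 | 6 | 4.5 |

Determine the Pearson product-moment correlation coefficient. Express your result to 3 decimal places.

-0.094

n = 5, Σx = 57, Σy = 26.9, Σx² = 650.08, Σy² = 148.01, Σxy = 306.57
nΣxy − ΣxΣy = 1532.85 − 1533.3 = -0.45
nΣx² − (Σx)² = 3250.4 − 3249 = 1.4; nΣy² − (Σy)² = 740.05 − 723.61 = 16.44
r = -0.45 / √(1.4 × 16.44) = -0.45 / 4.7975 ≈ -0.094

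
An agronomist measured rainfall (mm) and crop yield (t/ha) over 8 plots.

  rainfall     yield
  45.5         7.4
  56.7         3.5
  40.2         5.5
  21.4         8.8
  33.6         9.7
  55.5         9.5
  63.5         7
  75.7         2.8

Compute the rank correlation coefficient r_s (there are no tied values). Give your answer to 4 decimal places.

-0.6667

Rank rainfall: 4, 6, 3, 1, 2, 5, 7, 8
Rank yield: 5, 2, 3, 6, 8, 7, 4, 1
d = rank(rainfall) − rank(yield): -1, 4, 0, -5, -6, -2, 3, 7; Σd² = 140
ρ = 1 − 6Σd² / [n(n²−1)] = 1 − 6×140 / (8×63) = 1 − 840/504 ≈ -0.6667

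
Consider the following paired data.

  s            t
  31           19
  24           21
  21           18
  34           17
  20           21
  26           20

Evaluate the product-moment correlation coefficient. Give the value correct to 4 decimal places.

n = 6, Σs = 156, Σt = 116, Σs² = 4210, Σt² = 2256, Σst = 2989
nΣst − ΣsΣt = 17934 − 18096 = -162
nΣs² − (Σs)² = 25260 − 24336 = 924; nΣt² − (Σt)² = 13536 − 13456 = 80
r = -162 / √(924 × 80) = -162 / 271.8823 ≈ -0.5958

-0.5958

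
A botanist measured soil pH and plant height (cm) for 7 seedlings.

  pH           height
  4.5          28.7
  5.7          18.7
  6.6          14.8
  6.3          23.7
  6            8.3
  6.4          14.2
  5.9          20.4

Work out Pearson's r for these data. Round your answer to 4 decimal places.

n = 7, Σx = 41.4, Σy = 128.8, Σx² = 247.76, Σy² = 2640.8, Σxy = 743.77
nΣxy − ΣxΣy = 5206.39 − 5332.32 = -125.93
nΣx² − (Σx)² = 1734.32 − 1713.96 = 20.36; nΣy² − (Σy)² = 18485.6 − 16589.44 = 1896.16
r = -125.93 / √(20.36 × 1896.16) = -125.93 / 196.4836 ≈ -0.6409

-0.6409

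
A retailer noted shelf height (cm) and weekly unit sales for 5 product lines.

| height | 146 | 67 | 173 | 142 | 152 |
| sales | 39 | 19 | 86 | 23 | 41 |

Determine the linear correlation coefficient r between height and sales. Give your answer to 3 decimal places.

n = 5, Σx = 680, Σy = 208, Σx² = 99002, Σy² = 11488, Σxy = 31343
nΣxy − ΣxΣy = 156715 − 141440 = 15275
nΣx² − (Σx)² = 495010 − 462400 = 32610; nΣy² − (Σy)² = 57440 − 43264 = 14176
r = 15275 / √(32610 × 14176) = 15275 / 21500.6828 ≈ 0.710

0.710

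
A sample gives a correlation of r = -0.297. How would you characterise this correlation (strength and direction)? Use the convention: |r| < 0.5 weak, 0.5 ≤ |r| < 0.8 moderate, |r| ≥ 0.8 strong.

r = -0.297 < 0 so the relationship is negative.
|r| = 0.297, which falls in the weak range.

weak negative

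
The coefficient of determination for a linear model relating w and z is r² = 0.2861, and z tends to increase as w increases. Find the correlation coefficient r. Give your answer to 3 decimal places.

|r| = √0.2861 = 0.535
The association is positive, so r = 0.535.

0.535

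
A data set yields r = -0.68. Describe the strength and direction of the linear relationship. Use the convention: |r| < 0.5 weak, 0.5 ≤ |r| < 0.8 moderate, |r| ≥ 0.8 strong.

moderate negative

r = -0.68 < 0 so the relationship is negative.
|r| = 0.68, which falls in the moderate range.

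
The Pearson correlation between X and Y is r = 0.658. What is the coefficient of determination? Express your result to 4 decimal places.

0.4330

r² = (0.658)² = 0.4330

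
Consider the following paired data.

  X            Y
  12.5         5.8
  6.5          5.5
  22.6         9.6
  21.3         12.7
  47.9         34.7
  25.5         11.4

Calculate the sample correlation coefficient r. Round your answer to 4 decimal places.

n = 6, ΣX = 136.3, ΣY = 79.7, ΣX² = 4107.61, ΣY² = 1651.39, ΣXY = 2548.55
nΣXY − ΣXΣY = 15291.3 − 10863.11 = 4428.19
nΣX² − (ΣX)² = 24645.66 − 18577.69 = 6067.97; nΣY² − (ΣY)² = 9908.34 − 6352.09 = 3556.25
r = 4428.19 / √(6067.97 × 3556.25) = 4428.19 / 4645.3437 ≈ 0.9533

0.9533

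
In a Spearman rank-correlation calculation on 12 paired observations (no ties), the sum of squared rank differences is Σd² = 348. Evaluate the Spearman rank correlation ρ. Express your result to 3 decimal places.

-0.217

ρ = 1 − 6Σd² / [n(n²−1)] = 1 − 6×348 / (12×143)
  = 1 − 2088/1716 = 1 − 1.2168 ≈ -0.217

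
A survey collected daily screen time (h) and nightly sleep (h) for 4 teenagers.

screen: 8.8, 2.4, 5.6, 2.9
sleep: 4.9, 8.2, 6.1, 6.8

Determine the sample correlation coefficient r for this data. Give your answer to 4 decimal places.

n = 4, Σx = 19.7, Σy = 26, Σx² = 122.97, Σy² = 174.7, Σxy = 116.68
nΣxy − ΣxΣy = 466.72 − 512.2 = -45.48
nΣx² − (Σx)² = 491.88 − 388.09 = 103.79; nΣy² − (Σy)² = 698.8 − 676 = 22.8
r = -45.48 / √(103.79 × 22.8) = -45.48 / 48.6458 ≈ -0.9349

-0.9349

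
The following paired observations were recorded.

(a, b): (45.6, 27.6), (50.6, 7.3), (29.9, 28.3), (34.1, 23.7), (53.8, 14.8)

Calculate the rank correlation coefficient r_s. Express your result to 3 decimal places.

-0.800

Rank a: 3, 4, 1, 2, 5
Rank b: 4, 1, 5, 3, 2
d = rank(a) − rank(b): -1, 3, -4, -1, 3; Σd² = 36
ρ = 1 − 6Σd² / [n(n²−1)] = 1 − 6×36 / (5×24) = 1 − 216/120 ≈ -0.800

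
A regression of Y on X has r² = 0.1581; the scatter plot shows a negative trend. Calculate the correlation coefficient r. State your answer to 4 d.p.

-0.3976

|r| = √0.1581 = 0.3976
The association is negative, so r = −0.3976.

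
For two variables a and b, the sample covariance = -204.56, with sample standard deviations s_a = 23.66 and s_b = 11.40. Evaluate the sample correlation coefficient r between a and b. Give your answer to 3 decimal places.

-0.758

r = Cov(a,b) / (s_a · s_b) = -204.56 / (23.66 × 11.40)
  = -204.56 / 269.7240 ≈ -0.758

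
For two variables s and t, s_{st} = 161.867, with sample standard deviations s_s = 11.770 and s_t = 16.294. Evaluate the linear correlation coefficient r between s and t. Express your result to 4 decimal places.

0.8440

r = Cov(s,t) / (s_s · s_t) = 161.867 / (11.770 × 16.294)
  = 161.867 / 191.7804 ≈ 0.8440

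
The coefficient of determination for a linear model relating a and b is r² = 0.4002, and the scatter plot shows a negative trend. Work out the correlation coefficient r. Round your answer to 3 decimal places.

-0.633

|r| = √0.4002 = 0.633
The association is negative, so r = −0.633.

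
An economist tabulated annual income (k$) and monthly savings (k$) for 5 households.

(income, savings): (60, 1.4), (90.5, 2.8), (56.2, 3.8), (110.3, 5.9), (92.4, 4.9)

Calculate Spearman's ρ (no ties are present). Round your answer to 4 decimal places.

0.7000

Rank income: 2, 3, 1, 5, 4
Rank savings: 1, 2, 3, 5, 4
d = rank(income) − rank(savings): 1, 1, -2, 0, 0; Σd² = 6
ρ = 1 − 6Σd² / [n(n²−1)] = 1 − 6×6 / (5×24) = 1 − 36/120 ≈ 0.7000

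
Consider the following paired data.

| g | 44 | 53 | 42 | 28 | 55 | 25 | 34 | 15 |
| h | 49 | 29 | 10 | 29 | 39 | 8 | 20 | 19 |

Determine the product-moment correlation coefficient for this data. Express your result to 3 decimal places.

n = 8, Σg = 296, Σh = 203, Σg² = 12324, Σh² = 6529, Σgh = 8235
nΣgh − ΣgΣh = 65880 − 60088 = 5792
nΣg² − (Σg)² = 98592 − 87616 = 10976; nΣh² − (Σh)² = 52232 − 41209 = 11023
r = 5792 / √(10976 × 11023) = 5792 / 10999.4749 ≈ 0.527

0.527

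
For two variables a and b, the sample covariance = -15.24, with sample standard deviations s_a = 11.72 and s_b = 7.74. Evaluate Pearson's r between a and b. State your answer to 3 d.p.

r = Cov(a,b) / (s_a · s_b) = -15.24 / (11.72 × 7.74)
  = -15.24 / 90.7128 ≈ -0.168

-0.168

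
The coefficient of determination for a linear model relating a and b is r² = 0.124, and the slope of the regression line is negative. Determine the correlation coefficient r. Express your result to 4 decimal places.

-0.3521

|r| = √0.124 = 0.3521
The association is negative, so r = −0.3521.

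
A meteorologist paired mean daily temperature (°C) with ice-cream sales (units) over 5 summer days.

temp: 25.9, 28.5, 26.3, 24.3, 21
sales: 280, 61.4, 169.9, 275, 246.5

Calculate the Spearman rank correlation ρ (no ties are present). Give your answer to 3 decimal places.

-0.600

Rank temp: 3, 5, 4, 2, 1
Rank sales: 5, 1, 2, 4, 3
d = rank(temp) − rank(sales): -2, 4, 2, -2, -2; Σd² = 32
ρ = 1 − 6Σd² / [n(n²−1)] = 1 − 6×32 / (5×24) = 1 − 192/120 ≈ -0.600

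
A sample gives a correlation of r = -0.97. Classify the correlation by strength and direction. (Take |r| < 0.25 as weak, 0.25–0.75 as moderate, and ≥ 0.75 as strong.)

r = -0.97 < 0 so the relationship is negative.
|r| = 0.97, which falls in the strong range.

strong negative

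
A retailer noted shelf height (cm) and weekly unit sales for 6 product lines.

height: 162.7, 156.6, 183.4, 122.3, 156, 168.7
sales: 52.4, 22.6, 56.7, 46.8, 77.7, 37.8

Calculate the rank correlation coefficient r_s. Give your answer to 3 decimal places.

Rank height: 4, 3, 6, 1, 2, 5
Rank sales: 4, 1, 5, 3, 6, 2
d = rank(height) − rank(sales): 0, 2, 1, -2, -4, 3; Σd² = 34
ρ = 1 − 6Σd² / [n(n²−1)] = 1 − 6×34 / (6×35) = 1 − 204/210 ≈ 0.029

0.029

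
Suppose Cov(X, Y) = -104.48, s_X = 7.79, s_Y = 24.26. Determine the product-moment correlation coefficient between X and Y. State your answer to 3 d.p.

r = Cov(X,Y) / (s_X · s_Y) = -104.48 / (7.79 × 24.26)
  = -104.48 / 188.9854 ≈ -0.553

-0.553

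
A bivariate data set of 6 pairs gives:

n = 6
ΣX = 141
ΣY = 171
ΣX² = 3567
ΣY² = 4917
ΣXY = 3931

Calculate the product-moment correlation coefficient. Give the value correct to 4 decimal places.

-0.8332

r = (nΣXY − ΣXΣY) / √[(nΣX² − (ΣX)²)(nΣY² − (ΣY)²)]
Numerator: 6×3931 − 141×171 = -525
Denominator: √[(21402 − 19881)(29502 − 29241)] = √[1521 × 261] = 630.0643
r = -525 / 630.0643 ≈ -0.8332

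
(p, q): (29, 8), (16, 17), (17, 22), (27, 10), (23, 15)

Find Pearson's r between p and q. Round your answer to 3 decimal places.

-0.921

n = 5, Σp = 112, Σq = 72, Σp² = 2644, Σq² = 1162, Σpq = 1493
nΣpq − ΣpΣq = 7465 − 8064 = -599
nΣp² − (Σp)² = 13220 − 12544 = 676; nΣq² − (Σq)² = 5810 − 5184 = 626
r = -599 / √(676 × 626) = -599 / 650.5198 ≈ -0.921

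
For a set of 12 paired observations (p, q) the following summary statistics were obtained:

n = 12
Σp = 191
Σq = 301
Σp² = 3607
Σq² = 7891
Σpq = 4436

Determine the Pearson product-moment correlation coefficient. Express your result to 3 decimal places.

-0.807

r = (nΣpq − ΣpΣq) / √[(nΣp² − (Σp)²)(nΣq² − (Σq)²)]
Numerator: 12×4436 − 191×301 = -4259
Denominator: √[(43284 − 36481)(94692 − 90601)] = √[6803 × 4091] = 5275.5164
r = -4259 / 5275.5164 ≈ -0.807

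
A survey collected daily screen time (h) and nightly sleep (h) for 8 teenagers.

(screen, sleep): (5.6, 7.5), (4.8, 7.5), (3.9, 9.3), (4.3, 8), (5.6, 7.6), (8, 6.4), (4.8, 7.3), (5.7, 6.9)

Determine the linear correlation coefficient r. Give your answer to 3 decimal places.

-0.816

n = 8, Σx = 42.7, Σy = 60.5, Σx² = 238.99, Σy² = 462.61, Σxy = 316.8
nΣxy − ΣxΣy = 2534.4 − 2583.35 = -48.95
nΣx² − (Σx)² = 1911.92 − 1823.29 = 88.63; nΣy² − (Σy)² = 3700.88 − 3660.25 = 40.63
r = -48.95 / √(88.63 × 40.63) = -48.95 / 60.0086 ≈ -0.816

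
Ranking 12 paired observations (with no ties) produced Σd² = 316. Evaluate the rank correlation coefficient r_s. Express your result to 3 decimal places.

ρ = 1 − 6Σd² / [n(n²−1)] = 1 − 6×316 / (12×143)
  = 1 − 1896/1716 = 1 − 1.1049 ≈ -0.105

-0.105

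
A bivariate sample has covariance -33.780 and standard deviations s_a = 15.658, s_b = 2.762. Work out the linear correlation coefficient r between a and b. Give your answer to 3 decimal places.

-0.781

r = Cov(a,b) / (s_a · s_b) = -33.780 / (15.658 × 2.762)
  = -33.780 / 43.2474 ≈ -0.781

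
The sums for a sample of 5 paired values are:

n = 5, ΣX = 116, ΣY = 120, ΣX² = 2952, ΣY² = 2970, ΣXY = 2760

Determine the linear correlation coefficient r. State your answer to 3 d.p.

-0.157

r = (nΣXY − ΣXΣY) / √[(nΣX² − (ΣX)²)(nΣY² − (ΣY)²)]
Numerator: 5×2760 − 116×120 = -120
Denominator: √[(14760 − 13456)(14850 − 14400)] = √[1304 × 450] = 766.0287
r = -120 / 766.0287 ≈ -0.157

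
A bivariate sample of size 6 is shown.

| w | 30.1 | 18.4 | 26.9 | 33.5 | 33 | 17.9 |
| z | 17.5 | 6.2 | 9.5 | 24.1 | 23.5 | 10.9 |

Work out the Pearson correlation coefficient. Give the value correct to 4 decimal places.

0.8798

n = 6, Σw = 159.8, Σz = 91.7, Σw² = 4499.84, Σz² = 1686.81, Σwz = 2674.34
nΣwz − ΣwΣz = 16046.04 − 14653.66 = 1392.38
nΣw² − (Σw)² = 26999.04 − 25536.04 = 1463; nΣz² − (Σz)² = 10120.86 − 8408.89 = 1711.97
r = 1392.38 / √(1463 × 1711.97) = 1392.38 / 1582.5966 ≈ 0.8798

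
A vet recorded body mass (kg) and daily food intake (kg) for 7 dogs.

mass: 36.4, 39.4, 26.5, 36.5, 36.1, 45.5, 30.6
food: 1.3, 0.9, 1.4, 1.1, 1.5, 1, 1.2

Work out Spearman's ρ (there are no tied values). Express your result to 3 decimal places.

-0.786

Rank mass: 4, 6, 1, 5, 3, 7, 2
Rank food: 5, 1, 6, 3, 7, 2, 4
d = rank(mass) − rank(food): -1, 5, -5, 2, -4, 5, -2; Σd² = 100
ρ = 1 − 6Σd² / [n(n²−1)] = 1 − 6×100 / (7×48) = 1 − 600/336 ≈ -0.786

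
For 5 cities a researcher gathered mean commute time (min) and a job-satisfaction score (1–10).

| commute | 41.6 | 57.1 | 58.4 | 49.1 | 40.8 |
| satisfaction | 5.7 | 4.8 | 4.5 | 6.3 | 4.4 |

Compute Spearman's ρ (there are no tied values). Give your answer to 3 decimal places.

Rank commute: 2, 4, 5, 3, 1
Rank satisfaction: 4, 3, 2, 5, 1
d = rank(commute) − rank(satisfaction): -2, 1, 3, -2, 0; Σd² = 18
ρ = 1 − 6Σd² / [n(n²−1)] = 1 − 6×18 / (5×24) = 1 − 108/120 ≈ 0.100

0.100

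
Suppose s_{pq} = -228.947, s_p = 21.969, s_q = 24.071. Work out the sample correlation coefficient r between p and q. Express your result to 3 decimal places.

-0.433

r = Cov(p,q) / (s_p · s_q) = -228.947 / (21.969 × 24.071)
  = -228.947 / 528.8158 ≈ -0.433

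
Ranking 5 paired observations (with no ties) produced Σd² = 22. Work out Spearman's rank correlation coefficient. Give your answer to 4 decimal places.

ρ = 1 − 6Σd² / [n(n²−1)] = 1 − 6×22 / (5×24)
  = 1 − 132/120 = 1 − 1.10000 ≈ -0.1000

-0.1000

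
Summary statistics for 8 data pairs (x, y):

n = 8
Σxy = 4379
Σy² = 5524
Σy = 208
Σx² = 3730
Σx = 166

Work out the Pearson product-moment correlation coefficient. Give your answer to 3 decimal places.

0.346

r = (nΣxy − ΣxΣy) / √[(nΣx² − (Σx)²)(nΣy² − (Σy)²)]
Numerator: 8×4379 − 166×208 = 504
Denominator: √[(29840 − 27556)(44192 − 43264)] = √[2284 × 928] = 1455.8681
r = 504 / 1455.8681 ≈ 0.346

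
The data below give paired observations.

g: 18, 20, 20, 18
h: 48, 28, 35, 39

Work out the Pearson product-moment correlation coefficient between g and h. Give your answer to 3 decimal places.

-0.830

n = 4, Σg = 76, Σh = 150, Σg² = 1448, Σh² = 5834, Σgh = 2826
nΣgh − ΣgΣh = 11304 − 11400 = -96
nΣg² − (Σg)² = 5792 − 5776 = 16; nΣh² − (Σh)² = 23336 − 22500 = 836
r = -96 / √(16 × 836) = -96 / 115.6547 ≈ -0.830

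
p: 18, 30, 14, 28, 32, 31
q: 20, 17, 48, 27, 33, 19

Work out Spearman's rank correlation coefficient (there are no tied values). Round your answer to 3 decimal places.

-0.314

Rank p: 2, 4, 1, 3, 6, 5
Rank q: 3, 1, 6, 4, 5, 2
d = rank(p) − rank(q): -1, 3, -5, -1, 1, 3; Σd² = 46
ρ = 1 − 6Σd² / [n(n²−1)] = 1 − 6×46 / (6×35) = 1 − 276/210 ≈ -0.314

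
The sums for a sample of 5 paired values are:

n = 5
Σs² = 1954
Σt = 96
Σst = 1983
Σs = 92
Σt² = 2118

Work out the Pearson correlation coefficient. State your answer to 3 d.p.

r = (nΣst − ΣsΣt) / √[(nΣs² − (Σs)²)(nΣt² − (Σt)²)]
Numerator: 5×1983 − 92×96 = 1083
Denominator: √[(9770 − 8464)(10590 − 9216)] = √[1306 × 1374] = 1339.5686
r = 1083 / 1339.5686 ≈ 0.808

0.808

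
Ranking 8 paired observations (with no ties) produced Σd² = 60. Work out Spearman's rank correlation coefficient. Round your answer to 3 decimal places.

0.286

ρ = 1 − 6Σd² / [n(n²−1)] = 1 − 6×60 / (8×63)
  = 1 − 360/504 = 1 − 0.7143 ≈ 0.286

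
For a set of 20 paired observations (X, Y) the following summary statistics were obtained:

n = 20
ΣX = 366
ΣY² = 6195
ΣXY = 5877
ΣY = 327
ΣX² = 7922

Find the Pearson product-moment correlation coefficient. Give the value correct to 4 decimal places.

-0.1051

r = (nΣXY − ΣXΣY) / √[(nΣX² − (ΣX)²)(nΣY² − (ΣY)²)]
Numerator: 20×5877 − 366×327 = -2142
Denominator: √[(158440 − 133956)(123900 − 106929)] = √[24484 × 16971] = 20384.2577
r = -2142 / 20384.2577 ≈ -0.1051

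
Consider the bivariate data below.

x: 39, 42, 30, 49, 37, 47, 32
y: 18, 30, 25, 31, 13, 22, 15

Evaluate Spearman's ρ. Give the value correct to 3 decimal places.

0.536

Rank x: 4, 5, 1, 7, 3, 6, 2
Rank y: 3, 6, 5, 7, 1, 4, 2
d = rank(x) − rank(y): 1, -1, -4, 0, 2, 2, 0; Σd² = 26
ρ = 1 − 6Σd² / [n(n²−1)] = 1 − 6×26 / (7×48) = 1 − 156/336 ≈ 0.536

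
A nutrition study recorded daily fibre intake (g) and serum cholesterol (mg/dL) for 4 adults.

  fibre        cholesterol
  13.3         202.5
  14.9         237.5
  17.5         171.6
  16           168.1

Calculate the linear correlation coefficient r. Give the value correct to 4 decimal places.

n = 4, Σx = 61.7, Σy = 779.7, Σx² = 961.15, Σy² = 155116.67, Σxy = 11924.6
nΣxy − ΣxΣy = 47698.4 − 48107.49 = -409.09
nΣx² − (Σx)² = 3844.6 − 3806.89 = 37.71; nΣy² − (Σy)² = 620466.68 − 607932.09 = 12534.59
r = -409.09 / √(37.71 × 12534.59) = -409.09 / 687.5168 ≈ -0.5950

-0.5950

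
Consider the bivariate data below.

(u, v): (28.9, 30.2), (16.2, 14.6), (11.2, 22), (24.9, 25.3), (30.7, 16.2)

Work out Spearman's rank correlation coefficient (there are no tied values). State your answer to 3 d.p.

Rank u: 4, 2, 1, 3, 5
Rank v: 5, 1, 3, 4, 2
d = rank(u) − rank(v): -1, 1, -2, -1, 3; Σd² = 16
ρ = 1 − 6Σd² / [n(n²−1)] = 1 − 6×16 / (5×24) = 1 − 96/120 ≈ 0.200

0.200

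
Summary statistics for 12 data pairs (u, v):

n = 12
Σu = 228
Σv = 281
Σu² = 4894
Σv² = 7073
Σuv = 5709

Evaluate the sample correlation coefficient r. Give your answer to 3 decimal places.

r = (nΣuv − ΣuΣv) / √[(nΣu² − (Σu)²)(nΣv² − (Σv)²)]
Numerator: 12×5709 − 228×281 = 4440
Denominator: √[(58728 − 51984)(84876 − 78961)] = √[6744 × 5915] = 6315.9132
r = 4440 / 6315.9132 ≈ 0.703

0.703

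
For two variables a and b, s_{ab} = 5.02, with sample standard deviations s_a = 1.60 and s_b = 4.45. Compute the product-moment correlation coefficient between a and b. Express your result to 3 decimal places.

r = Cov(a,b) / (s_a · s_b) = 5.02 / (1.60 × 4.45)
  = 5.02 / 7.1200 ≈ 0.705

0.705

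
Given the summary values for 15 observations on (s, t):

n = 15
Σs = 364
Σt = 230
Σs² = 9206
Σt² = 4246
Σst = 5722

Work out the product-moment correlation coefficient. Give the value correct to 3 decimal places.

r = (nΣst − ΣsΣt) / √[(nΣs² − (Σs)²)(nΣt² − (Σt)²)]
Numerator: 15×5722 − 364×230 = 2110
Denominator: √[(138090 − 132496)(63690 − 52900)] = √[5594 × 10790] = 7769.1222
r = 2110 / 7769.1222 ≈ 0.272

0.272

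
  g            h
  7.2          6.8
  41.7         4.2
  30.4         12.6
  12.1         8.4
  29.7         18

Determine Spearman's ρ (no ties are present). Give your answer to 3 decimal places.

Rank g: 1, 5, 4, 2, 3
Rank h: 2, 1, 4, 3, 5
d = rank(g) − rank(h): -1, 4, 0, -1, -2; Σd² = 22
ρ = 1 − 6Σd² / [n(n²−1)] = 1 − 6×22 / (5×24) = 1 − 132/120 ≈ -0.100

-0.100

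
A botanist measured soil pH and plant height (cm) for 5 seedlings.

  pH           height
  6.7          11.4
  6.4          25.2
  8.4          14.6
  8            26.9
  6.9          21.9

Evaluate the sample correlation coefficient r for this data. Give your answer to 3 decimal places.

-0.059

n = 5, Σx = 36.4, Σy = 100, Σx² = 268.02, Σy² = 2181.38, Σxy = 726.61
nΣxy − ΣxΣy = 3633.05 − 3640 = -6.95
nΣx² − (Σx)² = 1340.1 − 1324.96 = 15.14; nΣy² − (Σy)² = 10906.9 − 10000 = 906.9
r = -6.95 / √(15.14 × 906.9) = -6.95 / 117.1771 ≈ -0.059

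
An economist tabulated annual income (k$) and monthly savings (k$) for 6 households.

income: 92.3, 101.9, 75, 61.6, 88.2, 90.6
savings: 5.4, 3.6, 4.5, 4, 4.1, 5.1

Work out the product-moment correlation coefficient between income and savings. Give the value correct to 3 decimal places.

n = 6, Σx = 509.6, Σy = 26.7, Σx² = 44310.06, Σy² = 121.19, Σxy = 2272.84
nΣxy − ΣxΣy = 13637.04 − 13606.32 = 30.72
nΣx² − (Σx)² = 265860.36 − 259692.16 = 6168.2; nΣy² − (Σy)² = 727.14 − 712.89 = 14.25
r = 30.72 / √(6168.2 × 14.25) = 30.72 / 296.4740 ≈ 0.104

0.104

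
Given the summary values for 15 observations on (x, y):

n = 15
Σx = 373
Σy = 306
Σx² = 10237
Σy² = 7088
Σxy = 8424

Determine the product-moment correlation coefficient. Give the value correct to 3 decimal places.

0.904

r = (nΣxy − ΣxΣy) / √[(nΣx² − (Σx)²)(nΣy² − (Σy)²)]
Numerator: 15×8424 − 373×306 = 12222
Denominator: √[(153555 − 139129)(106320 − 93636)] = √[14426 × 12684] = 13526.9872
r = 12222 / 13526.9872 ≈ 0.904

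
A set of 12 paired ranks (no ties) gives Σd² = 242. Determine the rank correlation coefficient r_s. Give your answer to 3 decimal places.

ρ = 1 − 6Σd² / [n(n²−1)] = 1 − 6×242 / (12×143)
  = 1 − 1452/1716 = 1 − 0.8462 ≈ 0.154

0.154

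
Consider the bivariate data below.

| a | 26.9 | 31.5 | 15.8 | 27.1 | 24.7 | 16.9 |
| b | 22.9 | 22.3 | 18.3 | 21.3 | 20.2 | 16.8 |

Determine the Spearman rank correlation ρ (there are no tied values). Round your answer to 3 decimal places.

Rank a: 4, 6, 1, 5, 3, 2
Rank b: 6, 5, 2, 4, 3, 1
d = rank(a) − rank(b): -2, 1, -1, 1, 0, 1; Σd² = 8
ρ = 1 − 6Σd² / [n(n²−1)] = 1 − 6×8 / (6×35) = 1 − 48/210 ≈ 0.771

0.771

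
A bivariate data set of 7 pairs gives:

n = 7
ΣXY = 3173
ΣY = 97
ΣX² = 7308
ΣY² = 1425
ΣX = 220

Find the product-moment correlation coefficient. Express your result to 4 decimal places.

r = (nΣXY − ΣXΣY) / √[(nΣX² − (ΣX)²)(nΣY² − (ΣY)²)]
Numerator: 7×3173 − 220×97 = 871
Denominator: √[(51156 − 48400)(9975 − 9409)] = √[2756 × 566] = 1248.9580
r = 871 / 1248.9580 ≈ 0.6974

0.6974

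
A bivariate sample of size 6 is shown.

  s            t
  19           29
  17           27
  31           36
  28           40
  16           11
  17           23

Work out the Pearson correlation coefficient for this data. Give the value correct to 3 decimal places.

n = 6, Σs = 128, Σt = 166, Σs² = 2940, Σt² = 5116, Σst = 3813
nΣst − ΣsΣt = 22878 − 21248 = 1630
nΣs² − (Σs)² = 17640 − 16384 = 1256; nΣt² − (Σt)² = 30696 − 27556 = 3140
r = 1630 / √(1256 × 3140) = 1630 / 1985.9104 ≈ 0.821

0.821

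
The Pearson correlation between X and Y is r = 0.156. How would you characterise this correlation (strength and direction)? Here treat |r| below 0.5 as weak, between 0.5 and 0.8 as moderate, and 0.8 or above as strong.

r = 0.156 > 0 so the relationship is positive.
|r| = 0.156, which falls in the weak range.

weak positive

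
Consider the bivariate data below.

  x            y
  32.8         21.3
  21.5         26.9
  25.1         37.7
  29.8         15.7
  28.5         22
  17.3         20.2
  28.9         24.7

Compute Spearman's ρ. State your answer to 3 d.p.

-0.321

Rank x: 7, 2, 3, 6, 4, 1, 5
Rank y: 3, 6, 7, 1, 4, 2, 5
d = rank(x) − rank(y): 4, -4, -4, 5, 0, -1, 0; Σd² = 74
ρ = 1 − 6Σd² / [n(n²−1)] = 1 − 6×74 / (7×48) = 1 − 444/336 ≈ -0.321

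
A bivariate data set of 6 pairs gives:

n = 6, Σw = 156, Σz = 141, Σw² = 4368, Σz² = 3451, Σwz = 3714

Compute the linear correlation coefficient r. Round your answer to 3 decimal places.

r = (nΣwz − ΣwΣz) / √[(nΣw² − (Σw)²)(nΣz² − (Σz)²)]
Numerator: 6×3714 − 156×141 = 288
Denominator: √[(26208 − 24336)(20706 − 19881)] = √[1872 × 825] = 1242.7389
r = 288 / 1242.7389 ≈ 0.232

0.232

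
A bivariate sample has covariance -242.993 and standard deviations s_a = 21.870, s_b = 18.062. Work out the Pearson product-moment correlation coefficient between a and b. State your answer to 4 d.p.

r = Cov(a,b) / (s_a · s_b) = -242.993 / (21.870 × 18.062)
  = -242.993 / 395.0159 ≈ -0.6151

-0.6151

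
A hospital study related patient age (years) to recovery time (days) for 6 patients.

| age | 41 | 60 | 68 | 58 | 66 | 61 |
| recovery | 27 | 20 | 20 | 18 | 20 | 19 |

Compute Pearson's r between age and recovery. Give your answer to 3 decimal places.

-0.820

n = 6, Σx = 354, Σy = 124, Σx² = 21346, Σy² = 2614, Σxy = 7190
nΣxy − ΣxΣy = 43140 − 43896 = -756
nΣx² − (Σx)² = 128076 − 125316 = 2760; nΣy² − (Σy)² = 15684 − 15376 = 308
r = -756 / √(2760 × 308) = -756 / 921.9978 ≈ -0.820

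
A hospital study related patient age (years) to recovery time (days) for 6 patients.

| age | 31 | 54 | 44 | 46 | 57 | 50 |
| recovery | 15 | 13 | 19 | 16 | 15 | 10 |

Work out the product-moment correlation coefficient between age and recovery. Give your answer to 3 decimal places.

-0.303

n = 6, Σx = 282, Σy = 88, Σx² = 13678, Σy² = 1336, Σxy = 4094
nΣxy − ΣxΣy = 24564 − 24816 = -252
nΣx² − (Σx)² = 82068 − 79524 = 2544; nΣy² − (Σy)² = 8016 − 7744 = 272
r = -252 / √(2544 × 272) = -252 / 831.8461 ≈ -0.303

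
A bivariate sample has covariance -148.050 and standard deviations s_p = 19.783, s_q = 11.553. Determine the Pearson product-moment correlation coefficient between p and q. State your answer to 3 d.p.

r = Cov(p,q) / (s_p · s_q) = -148.050 / (19.783 × 11.553)
  = -148.050 / 228.5530 ≈ -0.648

-0.648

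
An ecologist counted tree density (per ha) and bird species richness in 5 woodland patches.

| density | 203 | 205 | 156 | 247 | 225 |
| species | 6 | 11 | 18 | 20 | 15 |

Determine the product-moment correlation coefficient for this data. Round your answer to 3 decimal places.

n = 5, Σx = 1036, Σy = 70, Σx² = 219204, Σy² = 1106, Σxy = 14596
nΣxy − ΣxΣy = 72980 − 72520 = 460
nΣx² − (Σx)² = 1096020 − 1073296 = 22724; nΣy² − (Σy)² = 5530 − 4900 = 630
r = 460 / √(22724 × 630) = 460 / 3783.6649 ≈ 0.122

0.122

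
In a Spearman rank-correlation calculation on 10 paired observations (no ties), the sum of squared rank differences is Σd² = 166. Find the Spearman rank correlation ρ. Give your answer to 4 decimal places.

ρ = 1 − 6Σd² / [n(n²−1)] = 1 − 6×166 / (10×99)
  = 1 − 996/990 = 1 − 1.00606 ≈ -0.0061

-0.0061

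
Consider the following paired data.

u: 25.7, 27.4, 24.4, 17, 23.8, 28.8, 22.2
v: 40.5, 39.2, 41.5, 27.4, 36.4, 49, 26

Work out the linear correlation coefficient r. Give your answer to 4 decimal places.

0.8491

n = 7, Σu = 169.3, Σv = 260, Σu² = 4184.33, Σv² = 10051.86, Σuv = 6448.05
nΣuv − ΣuΣv = 45136.35 − 44018 = 1118.35
nΣu² − (Σu)² = 29290.31 − 28662.49 = 627.82; nΣv² − (Σv)² = 70363.02 − 67600 = 2763.02
r = 1118.35 / √(627.82 × 2763.02) = 1118.35 / 1317.0722 ≈ 0.8491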